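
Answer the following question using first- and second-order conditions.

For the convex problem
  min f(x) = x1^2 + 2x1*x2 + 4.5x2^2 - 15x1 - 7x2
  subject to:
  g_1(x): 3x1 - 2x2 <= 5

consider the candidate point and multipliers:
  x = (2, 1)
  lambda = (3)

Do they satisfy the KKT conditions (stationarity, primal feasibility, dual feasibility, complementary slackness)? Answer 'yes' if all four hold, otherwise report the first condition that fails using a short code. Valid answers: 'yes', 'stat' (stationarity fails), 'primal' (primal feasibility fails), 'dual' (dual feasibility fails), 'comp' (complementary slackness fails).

Gradient of f: grad f(x) = Q x + c = (-9, 6)
Constraint values g_i(x) = a_i^T x - b_i:
  g_1((2, 1)) = -1
Stationarity residual: grad f(x) + sum_i lambda_i a_i = (0, 0)
  -> stationarity OK
Primal feasibility (all g_i <= 0): OK
Dual feasibility (all lambda_i >= 0): OK
Complementary slackness (lambda_i * g_i(x) = 0 for all i): FAILS

Verdict: the first failing condition is complementary_slackness -> comp.

comp


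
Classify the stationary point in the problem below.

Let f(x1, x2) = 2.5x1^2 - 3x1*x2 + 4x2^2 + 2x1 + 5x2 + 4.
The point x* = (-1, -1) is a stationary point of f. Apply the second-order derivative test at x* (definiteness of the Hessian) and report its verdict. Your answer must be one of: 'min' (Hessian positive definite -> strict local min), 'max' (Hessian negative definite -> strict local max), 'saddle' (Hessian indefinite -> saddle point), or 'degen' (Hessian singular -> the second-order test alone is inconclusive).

Compute the Hessian H = grad^2 f:
  H = [[5, -3], [-3, 8]]
Verify stationarity: grad f(x*) = H x* + g = (0, 0).
Eigenvalues of H: 3.1459, 9.8541.
Both eigenvalues > 0, so H is positive definite -> x* is a strict local min.

min


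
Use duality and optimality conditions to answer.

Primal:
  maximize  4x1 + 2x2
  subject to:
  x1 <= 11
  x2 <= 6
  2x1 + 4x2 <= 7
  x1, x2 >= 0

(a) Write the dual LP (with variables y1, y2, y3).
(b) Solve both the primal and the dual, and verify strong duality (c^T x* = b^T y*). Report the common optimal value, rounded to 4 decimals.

The standard primal-dual pair for 'max c^T x s.t. A x <= b, x >= 0' is:
  Dual:  min b^T y  s.t.  A^T y >= c,  y >= 0.

So the dual LP is:
  minimize  11y1 + 6y2 + 7y3
  subject to:
    y1 + 2y3 >= 4
    y2 + 4y3 >= 2
    y1, y2, y3 >= 0

Solving the primal: x* = (3.5, 0).
  primal value c^T x* = 14.
Solving the dual: y* = (0, 0, 2).
  dual value b^T y* = 14.
Strong duality: c^T x* = b^T y*. Confirmed.

14


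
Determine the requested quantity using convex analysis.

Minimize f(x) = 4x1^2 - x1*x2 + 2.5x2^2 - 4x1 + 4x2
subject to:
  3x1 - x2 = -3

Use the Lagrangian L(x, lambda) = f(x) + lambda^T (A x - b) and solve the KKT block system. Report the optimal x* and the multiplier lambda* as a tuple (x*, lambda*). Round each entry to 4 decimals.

Form the Lagrangian:
  L(x, lambda) = (1/2) x^T Q x + c^T x + lambda^T (A x - b)
Stationarity (grad_x L = 0): Q x + c + A^T lambda = 0.
Primal feasibility: A x = b.

This gives the KKT block system:
  [ Q   A^T ] [ x     ]   [-c ]
  [ A    0  ] [ lambda ] = [ b ]

Solving the linear system:
  x*      = (-1.0638, -0.1915)
  lambda* = (4.1064)
  f(x*)   = 7.9043

x* = (-1.0638, -0.1915), lambda* = (4.1064)


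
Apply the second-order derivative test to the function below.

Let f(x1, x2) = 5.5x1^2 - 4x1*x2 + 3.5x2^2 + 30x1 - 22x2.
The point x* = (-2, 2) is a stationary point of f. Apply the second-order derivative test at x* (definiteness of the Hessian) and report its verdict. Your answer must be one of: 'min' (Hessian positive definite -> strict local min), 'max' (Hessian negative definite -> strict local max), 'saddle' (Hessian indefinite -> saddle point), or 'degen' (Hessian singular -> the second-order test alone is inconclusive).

Compute the Hessian H = grad^2 f:
  H = [[11, -4], [-4, 7]]
Verify stationarity: grad f(x*) = H x* + g = (0, 0).
Eigenvalues of H: 4.5279, 13.4721.
Both eigenvalues > 0, so H is positive definite -> x* is a strict local min.

min


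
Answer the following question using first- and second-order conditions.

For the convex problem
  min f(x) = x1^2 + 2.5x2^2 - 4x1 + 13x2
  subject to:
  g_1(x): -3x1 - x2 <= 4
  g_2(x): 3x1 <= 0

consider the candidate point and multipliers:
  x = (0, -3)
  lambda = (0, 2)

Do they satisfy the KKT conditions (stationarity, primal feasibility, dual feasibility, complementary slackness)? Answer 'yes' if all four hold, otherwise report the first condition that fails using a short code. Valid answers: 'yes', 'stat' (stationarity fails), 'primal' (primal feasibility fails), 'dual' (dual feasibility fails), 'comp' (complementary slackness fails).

Gradient of f: grad f(x) = Q x + c = (-4, -2)
Constraint values g_i(x) = a_i^T x - b_i:
  g_1((0, -3)) = -1
  g_2((0, -3)) = 0
Stationarity residual: grad f(x) + sum_i lambda_i a_i = (2, -2)
  -> stationarity FAILS
Primal feasibility (all g_i <= 0): OK
Dual feasibility (all lambda_i >= 0): OK
Complementary slackness (lambda_i * g_i(x) = 0 for all i): OK

Verdict: the first failing condition is stationarity -> stat.

stat


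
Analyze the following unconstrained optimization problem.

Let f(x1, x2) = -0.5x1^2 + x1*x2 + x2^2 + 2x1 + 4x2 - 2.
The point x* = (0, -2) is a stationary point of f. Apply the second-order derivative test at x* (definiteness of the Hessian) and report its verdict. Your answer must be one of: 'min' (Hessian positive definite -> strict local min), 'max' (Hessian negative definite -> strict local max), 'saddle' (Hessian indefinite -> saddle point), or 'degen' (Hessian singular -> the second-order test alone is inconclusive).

Compute the Hessian H = grad^2 f:
  H = [[-1, 1], [1, 2]]
Verify stationarity: grad f(x*) = H x* + g = (0, 0).
Eigenvalues of H: -1.3028, 2.3028.
Eigenvalues have mixed signs, so H is indefinite -> x* is a saddle point.

saddle


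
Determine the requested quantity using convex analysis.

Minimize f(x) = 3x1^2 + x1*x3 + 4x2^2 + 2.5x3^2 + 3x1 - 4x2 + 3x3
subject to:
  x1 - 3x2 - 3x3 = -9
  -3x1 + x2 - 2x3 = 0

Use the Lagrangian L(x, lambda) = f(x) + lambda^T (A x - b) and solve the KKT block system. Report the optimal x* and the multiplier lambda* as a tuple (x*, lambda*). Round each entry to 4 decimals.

Form the Lagrangian:
  L(x, lambda) = (1/2) x^T Q x + c^T x + lambda^T (A x - b)
Stationarity (grad_x L = 0): Q x + c + A^T lambda = 0.
Primal feasibility: A x = b.

This gives the KKT block system:
  [ Q   A^T ] [ x     ]   [-c ]
  [ A    0  ] [ lambda ] = [ b ]

Solving the linear system:
  x*      = (-0.5742, 1.2982, 1.5104)
  lambda* = (2.5276, 1.1975)
  f(x*)   = 10.1822

x* = (-0.5742, 1.2982, 1.5104), lambda* = (2.5276, 1.1975)


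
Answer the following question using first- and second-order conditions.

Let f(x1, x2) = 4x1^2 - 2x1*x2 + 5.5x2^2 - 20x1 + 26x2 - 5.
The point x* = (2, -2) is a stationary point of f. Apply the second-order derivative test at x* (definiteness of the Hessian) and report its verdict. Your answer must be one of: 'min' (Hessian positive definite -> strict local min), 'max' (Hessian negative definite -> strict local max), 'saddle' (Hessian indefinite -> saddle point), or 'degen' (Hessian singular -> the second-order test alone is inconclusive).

Compute the Hessian H = grad^2 f:
  H = [[8, -2], [-2, 11]]
Verify stationarity: grad f(x*) = H x* + g = (0, 0).
Eigenvalues of H: 7, 12.
Both eigenvalues > 0, so H is positive definite -> x* is a strict local min.

min


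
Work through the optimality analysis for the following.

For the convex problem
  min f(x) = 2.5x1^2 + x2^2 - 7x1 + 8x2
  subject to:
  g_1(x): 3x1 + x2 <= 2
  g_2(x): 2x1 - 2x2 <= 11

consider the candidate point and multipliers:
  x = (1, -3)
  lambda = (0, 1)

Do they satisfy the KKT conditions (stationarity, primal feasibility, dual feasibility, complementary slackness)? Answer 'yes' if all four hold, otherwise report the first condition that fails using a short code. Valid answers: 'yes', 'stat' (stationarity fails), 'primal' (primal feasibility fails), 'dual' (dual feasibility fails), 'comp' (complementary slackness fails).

Gradient of f: grad f(x) = Q x + c = (-2, 2)
Constraint values g_i(x) = a_i^T x - b_i:
  g_1((1, -3)) = -2
  g_2((1, -3)) = -3
Stationarity residual: grad f(x) + sum_i lambda_i a_i = (0, 0)
  -> stationarity OK
Primal feasibility (all g_i <= 0): OK
Dual feasibility (all lambda_i >= 0): OK
Complementary slackness (lambda_i * g_i(x) = 0 for all i): FAILS

Verdict: the first failing condition is complementary_slackness -> comp.

comp


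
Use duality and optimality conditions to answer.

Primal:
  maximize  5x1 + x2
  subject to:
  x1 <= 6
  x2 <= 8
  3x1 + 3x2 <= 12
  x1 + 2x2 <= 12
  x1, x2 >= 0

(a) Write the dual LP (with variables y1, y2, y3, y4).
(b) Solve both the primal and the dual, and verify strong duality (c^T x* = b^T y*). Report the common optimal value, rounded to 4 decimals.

The standard primal-dual pair for 'max c^T x s.t. A x <= b, x >= 0' is:
  Dual:  min b^T y  s.t.  A^T y >= c,  y >= 0.

So the dual LP is:
  minimize  6y1 + 8y2 + 12y3 + 12y4
  subject to:
    y1 + 3y3 + y4 >= 5
    y2 + 3y3 + 2y4 >= 1
    y1, y2, y3, y4 >= 0

Solving the primal: x* = (4, 0).
  primal value c^T x* = 20.
Solving the dual: y* = (0, 0, 1.6667, 0).
  dual value b^T y* = 20.
Strong duality: c^T x* = b^T y*. Confirmed.

20


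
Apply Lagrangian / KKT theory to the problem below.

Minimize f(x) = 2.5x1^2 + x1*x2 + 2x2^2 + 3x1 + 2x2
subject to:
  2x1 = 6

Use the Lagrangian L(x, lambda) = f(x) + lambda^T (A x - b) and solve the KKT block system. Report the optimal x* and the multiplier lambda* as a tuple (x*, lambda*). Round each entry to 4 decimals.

Form the Lagrangian:
  L(x, lambda) = (1/2) x^T Q x + c^T x + lambda^T (A x - b)
Stationarity (grad_x L = 0): Q x + c + A^T lambda = 0.
Primal feasibility: A x = b.

This gives the KKT block system:
  [ Q   A^T ] [ x     ]   [-c ]
  [ A    0  ] [ lambda ] = [ b ]

Solving the linear system:
  x*      = (3, -1.25)
  lambda* = (-8.375)
  f(x*)   = 28.375

x* = (3, -1.25), lambda* = (-8.375)


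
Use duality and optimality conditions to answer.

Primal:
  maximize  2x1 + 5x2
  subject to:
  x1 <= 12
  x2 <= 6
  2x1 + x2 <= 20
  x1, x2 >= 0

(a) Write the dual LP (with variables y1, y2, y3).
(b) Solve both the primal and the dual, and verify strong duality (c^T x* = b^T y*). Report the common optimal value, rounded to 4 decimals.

The standard primal-dual pair for 'max c^T x s.t. A x <= b, x >= 0' is:
  Dual:  min b^T y  s.t.  A^T y >= c,  y >= 0.

So the dual LP is:
  minimize  12y1 + 6y2 + 20y3
  subject to:
    y1 + 2y3 >= 2
    y2 + y3 >= 5
    y1, y2, y3 >= 0

Solving the primal: x* = (7, 6).
  primal value c^T x* = 44.
Solving the dual: y* = (0, 4, 1).
  dual value b^T y* = 44.
Strong duality: c^T x* = b^T y*. Confirmed.

44


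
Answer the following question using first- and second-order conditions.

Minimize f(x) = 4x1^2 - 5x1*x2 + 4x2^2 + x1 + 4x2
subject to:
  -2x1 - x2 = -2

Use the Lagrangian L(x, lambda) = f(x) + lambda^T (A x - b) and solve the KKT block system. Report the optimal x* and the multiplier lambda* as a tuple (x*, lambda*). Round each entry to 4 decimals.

Form the Lagrangian:
  L(x, lambda) = (1/2) x^T Q x + c^T x + lambda^T (A x - b)
Stationarity (grad_x L = 0): Q x + c + A^T lambda = 0.
Primal feasibility: A x = b.

This gives the KKT block system:
  [ Q   A^T ] [ x     ]   [-c ]
  [ A    0  ] [ lambda ] = [ b ]

Solving the linear system:
  x*      = (0.8167, 0.3667)
  lambda* = (2.85)
  f(x*)   = 3.9917

x* = (0.8167, 0.3667), lambda* = (2.85)


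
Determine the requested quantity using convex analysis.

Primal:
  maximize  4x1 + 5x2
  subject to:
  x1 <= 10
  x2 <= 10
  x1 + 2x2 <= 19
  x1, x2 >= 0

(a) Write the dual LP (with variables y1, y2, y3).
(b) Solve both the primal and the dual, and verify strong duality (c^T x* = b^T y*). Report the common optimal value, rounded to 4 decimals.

The standard primal-dual pair for 'max c^T x s.t. A x <= b, x >= 0' is:
  Dual:  min b^T y  s.t.  A^T y >= c,  y >= 0.

So the dual LP is:
  minimize  10y1 + 10y2 + 19y3
  subject to:
    y1 + y3 >= 4
    y2 + 2y3 >= 5
    y1, y2, y3 >= 0

Solving the primal: x* = (10, 4.5).
  primal value c^T x* = 62.5.
Solving the dual: y* = (1.5, 0, 2.5).
  dual value b^T y* = 62.5.
Strong duality: c^T x* = b^T y*. Confirmed.

62.5


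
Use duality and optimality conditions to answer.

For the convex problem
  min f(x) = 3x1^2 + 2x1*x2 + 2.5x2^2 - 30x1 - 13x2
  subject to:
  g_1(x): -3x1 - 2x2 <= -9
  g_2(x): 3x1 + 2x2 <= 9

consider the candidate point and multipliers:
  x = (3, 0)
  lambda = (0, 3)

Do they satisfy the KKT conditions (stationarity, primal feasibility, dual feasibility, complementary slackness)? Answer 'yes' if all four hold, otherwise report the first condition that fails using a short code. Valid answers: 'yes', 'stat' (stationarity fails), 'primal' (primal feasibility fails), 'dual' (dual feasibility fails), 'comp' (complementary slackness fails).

Gradient of f: grad f(x) = Q x + c = (-12, -7)
Constraint values g_i(x) = a_i^T x - b_i:
  g_1((3, 0)) = 0
  g_2((3, 0)) = 0
Stationarity residual: grad f(x) + sum_i lambda_i a_i = (-3, -1)
  -> stationarity FAILS
Primal feasibility (all g_i <= 0): OK
Dual feasibility (all lambda_i >= 0): OK
Complementary slackness (lambda_i * g_i(x) = 0 for all i): OK

Verdict: the first failing condition is stationarity -> stat.

stat


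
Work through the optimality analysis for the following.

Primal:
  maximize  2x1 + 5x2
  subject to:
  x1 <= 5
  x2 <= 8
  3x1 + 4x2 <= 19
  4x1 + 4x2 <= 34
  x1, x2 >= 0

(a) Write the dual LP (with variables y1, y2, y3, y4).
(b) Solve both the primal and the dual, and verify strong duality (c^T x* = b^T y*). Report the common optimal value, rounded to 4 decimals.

The standard primal-dual pair for 'max c^T x s.t. A x <= b, x >= 0' is:
  Dual:  min b^T y  s.t.  A^T y >= c,  y >= 0.

So the dual LP is:
  minimize  5y1 + 8y2 + 19y3 + 34y4
  subject to:
    y1 + 3y3 + 4y4 >= 2
    y2 + 4y3 + 4y4 >= 5
    y1, y2, y3, y4 >= 0

Solving the primal: x* = (0, 4.75).
  primal value c^T x* = 23.75.
Solving the dual: y* = (0, 0, 1.25, 0).
  dual value b^T y* = 23.75.
Strong duality: c^T x* = b^T y*. Confirmed.

23.75


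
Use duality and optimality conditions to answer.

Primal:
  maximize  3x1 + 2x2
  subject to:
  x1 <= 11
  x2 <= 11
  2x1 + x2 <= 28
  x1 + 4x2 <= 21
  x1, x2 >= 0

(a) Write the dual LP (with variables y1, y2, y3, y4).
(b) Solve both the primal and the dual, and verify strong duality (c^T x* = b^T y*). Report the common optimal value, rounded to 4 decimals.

The standard primal-dual pair for 'max c^T x s.t. A x <= b, x >= 0' is:
  Dual:  min b^T y  s.t.  A^T y >= c,  y >= 0.

So the dual LP is:
  minimize  11y1 + 11y2 + 28y3 + 21y4
  subject to:
    y1 + 2y3 + y4 >= 3
    y2 + y3 + 4y4 >= 2
    y1, y2, y3, y4 >= 0

Solving the primal: x* = (11, 2.5).
  primal value c^T x* = 38.
Solving the dual: y* = (2.5, 0, 0, 0.5).
  dual value b^T y* = 38.
Strong duality: c^T x* = b^T y*. Confirmed.

38


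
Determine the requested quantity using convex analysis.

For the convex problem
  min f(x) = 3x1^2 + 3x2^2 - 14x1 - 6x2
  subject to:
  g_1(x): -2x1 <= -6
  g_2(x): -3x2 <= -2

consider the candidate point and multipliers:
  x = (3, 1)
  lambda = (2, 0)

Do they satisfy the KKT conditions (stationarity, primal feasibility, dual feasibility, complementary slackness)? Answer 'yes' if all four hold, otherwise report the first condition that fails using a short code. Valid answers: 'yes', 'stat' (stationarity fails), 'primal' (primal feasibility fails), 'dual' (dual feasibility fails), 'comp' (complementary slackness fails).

Gradient of f: grad f(x) = Q x + c = (4, 0)
Constraint values g_i(x) = a_i^T x - b_i:
  g_1((3, 1)) = 0
  g_2((3, 1)) = -1
Stationarity residual: grad f(x) + sum_i lambda_i a_i = (0, 0)
  -> stationarity OK
Primal feasibility (all g_i <= 0): OK
Dual feasibility (all lambda_i >= 0): OK
Complementary slackness (lambda_i * g_i(x) = 0 for all i): OK

Verdict: yes, KKT holds.

yes


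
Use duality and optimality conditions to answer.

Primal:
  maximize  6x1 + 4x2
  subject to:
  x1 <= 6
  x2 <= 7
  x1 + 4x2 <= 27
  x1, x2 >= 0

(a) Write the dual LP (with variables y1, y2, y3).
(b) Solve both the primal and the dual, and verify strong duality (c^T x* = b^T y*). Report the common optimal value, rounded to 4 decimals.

The standard primal-dual pair for 'max c^T x s.t. A x <= b, x >= 0' is:
  Dual:  min b^T y  s.t.  A^T y >= c,  y >= 0.

So the dual LP is:
  minimize  6y1 + 7y2 + 27y3
  subject to:
    y1 + y3 >= 6
    y2 + 4y3 >= 4
    y1, y2, y3 >= 0

Solving the primal: x* = (6, 5.25).
  primal value c^T x* = 57.
Solving the dual: y* = (5, 0, 1).
  dual value b^T y* = 57.
Strong duality: c^T x* = b^T y*. Confirmed.

57


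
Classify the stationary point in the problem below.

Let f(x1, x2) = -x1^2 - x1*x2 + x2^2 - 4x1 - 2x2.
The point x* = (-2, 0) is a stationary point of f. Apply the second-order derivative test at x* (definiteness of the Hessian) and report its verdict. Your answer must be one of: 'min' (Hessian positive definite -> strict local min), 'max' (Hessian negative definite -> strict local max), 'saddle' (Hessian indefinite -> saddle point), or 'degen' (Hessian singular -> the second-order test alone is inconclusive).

Compute the Hessian H = grad^2 f:
  H = [[-2, -1], [-1, 2]]
Verify stationarity: grad f(x*) = H x* + g = (0, 0).
Eigenvalues of H: -2.2361, 2.2361.
Eigenvalues have mixed signs, so H is indefinite -> x* is a saddle point.

saddle


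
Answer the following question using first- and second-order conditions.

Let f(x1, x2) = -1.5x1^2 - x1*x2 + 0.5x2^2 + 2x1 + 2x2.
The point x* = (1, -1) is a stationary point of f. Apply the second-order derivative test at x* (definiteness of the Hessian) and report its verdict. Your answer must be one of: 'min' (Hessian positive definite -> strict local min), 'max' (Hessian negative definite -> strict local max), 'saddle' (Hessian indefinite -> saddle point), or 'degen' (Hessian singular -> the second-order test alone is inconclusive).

Compute the Hessian H = grad^2 f:
  H = [[-3, -1], [-1, 1]]
Verify stationarity: grad f(x*) = H x* + g = (0, 0).
Eigenvalues of H: -3.2361, 1.2361.
Eigenvalues have mixed signs, so H is indefinite -> x* is a saddle point.

saddle


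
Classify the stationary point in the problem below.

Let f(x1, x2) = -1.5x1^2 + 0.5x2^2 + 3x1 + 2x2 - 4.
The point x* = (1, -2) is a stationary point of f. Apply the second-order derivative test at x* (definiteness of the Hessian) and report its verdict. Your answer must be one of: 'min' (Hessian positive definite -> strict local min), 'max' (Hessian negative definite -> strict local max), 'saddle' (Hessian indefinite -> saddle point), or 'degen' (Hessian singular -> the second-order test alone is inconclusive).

Compute the Hessian H = grad^2 f:
  H = [[-3, 0], [0, 1]]
Verify stationarity: grad f(x*) = H x* + g = (0, 0).
Eigenvalues of H: -3, 1.
Eigenvalues have mixed signs, so H is indefinite -> x* is a saddle point.

saddle


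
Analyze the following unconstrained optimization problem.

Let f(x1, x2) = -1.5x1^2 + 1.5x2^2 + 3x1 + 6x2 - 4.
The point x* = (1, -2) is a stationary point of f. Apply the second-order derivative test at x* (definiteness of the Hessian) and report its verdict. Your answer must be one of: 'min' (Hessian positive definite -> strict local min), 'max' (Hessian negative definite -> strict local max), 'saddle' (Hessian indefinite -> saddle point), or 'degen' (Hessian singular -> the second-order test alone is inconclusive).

Compute the Hessian H = grad^2 f:
  H = [[-3, 0], [0, 3]]
Verify stationarity: grad f(x*) = H x* + g = (0, 0).
Eigenvalues of H: -3, 3.
Eigenvalues have mixed signs, so H is indefinite -> x* is a saddle point.

saddle


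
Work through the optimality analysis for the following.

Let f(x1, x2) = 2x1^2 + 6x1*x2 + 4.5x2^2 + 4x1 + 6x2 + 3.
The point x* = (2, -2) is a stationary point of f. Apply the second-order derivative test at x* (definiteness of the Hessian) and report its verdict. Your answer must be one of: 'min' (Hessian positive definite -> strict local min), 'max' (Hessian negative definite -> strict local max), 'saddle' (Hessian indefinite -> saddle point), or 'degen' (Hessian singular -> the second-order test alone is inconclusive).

Compute the Hessian H = grad^2 f:
  H = [[4, 6], [6, 9]]
Verify stationarity: grad f(x*) = H x* + g = (0, 0).
Eigenvalues of H: 0, 13.
H has a zero eigenvalue (singular; positive semidefinite but not definite), so H is neither positive definite, negative definite, nor indefinite. The second-order test alone is inconclusive -> degen.
(Indeed, f is constant along the null direction of H through x*, so x* is not a strict local extremum.)

degen


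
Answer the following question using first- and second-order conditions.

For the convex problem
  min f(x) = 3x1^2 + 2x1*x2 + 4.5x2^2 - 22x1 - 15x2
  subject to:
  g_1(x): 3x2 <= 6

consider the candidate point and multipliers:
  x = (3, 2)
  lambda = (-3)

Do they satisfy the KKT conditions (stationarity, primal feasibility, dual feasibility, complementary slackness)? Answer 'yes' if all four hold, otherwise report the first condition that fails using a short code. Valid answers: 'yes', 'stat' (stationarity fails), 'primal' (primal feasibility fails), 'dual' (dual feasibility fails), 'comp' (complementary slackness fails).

Gradient of f: grad f(x) = Q x + c = (0, 9)
Constraint values g_i(x) = a_i^T x - b_i:
  g_1((3, 2)) = 0
Stationarity residual: grad f(x) + sum_i lambda_i a_i = (0, 0)
  -> stationarity OK
Primal feasibility (all g_i <= 0): OK
Dual feasibility (all lambda_i >= 0): FAILS
Complementary slackness (lambda_i * g_i(x) = 0 for all i): OK

Verdict: the first failing condition is dual_feasibility -> dual.

dual


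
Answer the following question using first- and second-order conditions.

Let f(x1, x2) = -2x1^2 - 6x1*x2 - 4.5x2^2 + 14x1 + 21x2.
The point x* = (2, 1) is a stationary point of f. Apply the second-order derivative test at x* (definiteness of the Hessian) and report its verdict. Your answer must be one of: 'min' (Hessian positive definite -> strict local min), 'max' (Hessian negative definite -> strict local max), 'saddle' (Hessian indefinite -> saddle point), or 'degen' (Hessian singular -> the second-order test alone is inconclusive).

Compute the Hessian H = grad^2 f:
  H = [[-4, -6], [-6, -9]]
Verify stationarity: grad f(x*) = H x* + g = (0, 0).
Eigenvalues of H: -13, 0.
H has a zero eigenvalue (singular; negative semidefinite but not definite), so H is neither positive definite, negative definite, nor indefinite. The second-order test alone is inconclusive -> degen.
(Indeed, f is constant along the null direction of H through x*, so x* is not a strict local extremum.)

degen


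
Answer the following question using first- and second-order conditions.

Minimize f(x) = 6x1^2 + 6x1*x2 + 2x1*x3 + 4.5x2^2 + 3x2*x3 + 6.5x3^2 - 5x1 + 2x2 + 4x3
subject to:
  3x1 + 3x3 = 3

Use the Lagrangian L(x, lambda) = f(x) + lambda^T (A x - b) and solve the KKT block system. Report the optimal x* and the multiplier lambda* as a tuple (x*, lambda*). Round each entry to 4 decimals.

Form the Lagrangian:
  L(x, lambda) = (1/2) x^T Q x + c^T x + lambda^T (A x - b)
Stationarity (grad_x L = 0): Q x + c + A^T lambda = 0.
Primal feasibility: A x = b.

This gives the KKT block system:
  [ Q   A^T ] [ x     ]   [-c ]
  [ A    0  ] [ lambda ] = [ b ]

Solving the linear system:
  x*      = (1.0833, -0.9167, -0.0833)
  lambda* = (-0.7778)
  f(x*)   = -2.625

x* = (1.0833, -0.9167, -0.0833), lambda* = (-0.7778)


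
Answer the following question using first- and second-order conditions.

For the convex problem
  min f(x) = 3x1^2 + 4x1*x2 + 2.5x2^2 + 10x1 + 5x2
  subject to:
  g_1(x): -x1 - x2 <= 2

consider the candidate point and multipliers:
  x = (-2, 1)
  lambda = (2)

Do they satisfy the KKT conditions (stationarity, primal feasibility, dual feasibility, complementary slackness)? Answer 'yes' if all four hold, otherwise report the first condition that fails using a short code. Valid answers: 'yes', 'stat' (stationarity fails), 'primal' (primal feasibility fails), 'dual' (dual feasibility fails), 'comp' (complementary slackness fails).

Gradient of f: grad f(x) = Q x + c = (2, 2)
Constraint values g_i(x) = a_i^T x - b_i:
  g_1((-2, 1)) = -1
Stationarity residual: grad f(x) + sum_i lambda_i a_i = (0, 0)
  -> stationarity OK
Primal feasibility (all g_i <= 0): OK
Dual feasibility (all lambda_i >= 0): OK
Complementary slackness (lambda_i * g_i(x) = 0 for all i): FAILS

Verdict: the first failing condition is complementary_slackness -> comp.

comp


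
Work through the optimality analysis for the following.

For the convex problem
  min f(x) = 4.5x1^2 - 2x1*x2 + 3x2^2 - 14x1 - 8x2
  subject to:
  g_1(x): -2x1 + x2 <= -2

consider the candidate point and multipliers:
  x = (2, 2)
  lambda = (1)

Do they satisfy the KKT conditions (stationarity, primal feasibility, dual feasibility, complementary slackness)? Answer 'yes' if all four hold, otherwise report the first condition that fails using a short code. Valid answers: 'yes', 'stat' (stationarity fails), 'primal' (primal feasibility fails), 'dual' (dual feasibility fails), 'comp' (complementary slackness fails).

Gradient of f: grad f(x) = Q x + c = (0, 0)
Constraint values g_i(x) = a_i^T x - b_i:
  g_1((2, 2)) = 0
Stationarity residual: grad f(x) + sum_i lambda_i a_i = (-2, 1)
  -> stationarity FAILS
Primal feasibility (all g_i <= 0): OK
Dual feasibility (all lambda_i >= 0): OK
Complementary slackness (lambda_i * g_i(x) = 0 for all i): OK

Verdict: the first failing condition is stationarity -> stat.

stat


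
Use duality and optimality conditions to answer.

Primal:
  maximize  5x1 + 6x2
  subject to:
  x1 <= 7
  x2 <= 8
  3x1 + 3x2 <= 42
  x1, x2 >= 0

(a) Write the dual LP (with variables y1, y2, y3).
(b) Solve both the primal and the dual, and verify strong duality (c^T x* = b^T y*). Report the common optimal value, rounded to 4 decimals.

The standard primal-dual pair for 'max c^T x s.t. A x <= b, x >= 0' is:
  Dual:  min b^T y  s.t.  A^T y >= c,  y >= 0.

So the dual LP is:
  minimize  7y1 + 8y2 + 42y3
  subject to:
    y1 + 3y3 >= 5
    y2 + 3y3 >= 6
    y1, y2, y3 >= 0

Solving the primal: x* = (6, 8).
  primal value c^T x* = 78.
Solving the dual: y* = (0, 1, 1.6667).
  dual value b^T y* = 78.
Strong duality: c^T x* = b^T y*. Confirmed.

78


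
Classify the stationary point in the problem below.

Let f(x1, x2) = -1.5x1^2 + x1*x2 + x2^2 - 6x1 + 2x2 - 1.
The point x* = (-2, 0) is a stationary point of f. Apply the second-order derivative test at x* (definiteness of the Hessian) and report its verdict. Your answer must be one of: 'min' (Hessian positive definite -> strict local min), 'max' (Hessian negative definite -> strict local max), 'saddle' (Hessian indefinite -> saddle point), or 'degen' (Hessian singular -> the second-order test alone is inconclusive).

Compute the Hessian H = grad^2 f:
  H = [[-3, 1], [1, 2]]
Verify stationarity: grad f(x*) = H x* + g = (0, 0).
Eigenvalues of H: -3.1926, 2.1926.
Eigenvalues have mixed signs, so H is indefinite -> x* is a saddle point.

saddle


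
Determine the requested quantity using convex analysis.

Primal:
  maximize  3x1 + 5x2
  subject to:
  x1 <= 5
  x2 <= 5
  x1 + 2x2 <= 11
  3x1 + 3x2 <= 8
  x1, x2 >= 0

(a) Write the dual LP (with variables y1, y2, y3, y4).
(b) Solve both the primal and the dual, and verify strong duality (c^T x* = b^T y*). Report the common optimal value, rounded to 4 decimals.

The standard primal-dual pair for 'max c^T x s.t. A x <= b, x >= 0' is:
  Dual:  min b^T y  s.t.  A^T y >= c,  y >= 0.

So the dual LP is:
  minimize  5y1 + 5y2 + 11y3 + 8y4
  subject to:
    y1 + y3 + 3y4 >= 3
    y2 + 2y3 + 3y4 >= 5
    y1, y2, y3, y4 >= 0

Solving the primal: x* = (0, 2.6667).
  primal value c^T x* = 13.3333.
Solving the dual: y* = (0, 0, 0, 1.6667).
  dual value b^T y* = 13.3333.
Strong duality: c^T x* = b^T y*. Confirmed.

13.3333


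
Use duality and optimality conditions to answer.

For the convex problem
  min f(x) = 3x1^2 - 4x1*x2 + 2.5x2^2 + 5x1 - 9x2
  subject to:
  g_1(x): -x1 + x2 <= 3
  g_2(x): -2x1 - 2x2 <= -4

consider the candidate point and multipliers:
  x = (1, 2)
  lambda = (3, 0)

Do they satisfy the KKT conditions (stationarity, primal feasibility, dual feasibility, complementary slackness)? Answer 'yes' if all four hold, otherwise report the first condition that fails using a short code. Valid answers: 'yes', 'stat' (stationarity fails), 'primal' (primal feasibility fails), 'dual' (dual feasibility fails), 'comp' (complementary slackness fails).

Gradient of f: grad f(x) = Q x + c = (3, -3)
Constraint values g_i(x) = a_i^T x - b_i:
  g_1((1, 2)) = -2
  g_2((1, 2)) = -2
Stationarity residual: grad f(x) + sum_i lambda_i a_i = (0, 0)
  -> stationarity OK
Primal feasibility (all g_i <= 0): OK
Dual feasibility (all lambda_i >= 0): OK
Complementary slackness (lambda_i * g_i(x) = 0 for all i): FAILS

Verdict: the first failing condition is complementary_slackness -> comp.

comp


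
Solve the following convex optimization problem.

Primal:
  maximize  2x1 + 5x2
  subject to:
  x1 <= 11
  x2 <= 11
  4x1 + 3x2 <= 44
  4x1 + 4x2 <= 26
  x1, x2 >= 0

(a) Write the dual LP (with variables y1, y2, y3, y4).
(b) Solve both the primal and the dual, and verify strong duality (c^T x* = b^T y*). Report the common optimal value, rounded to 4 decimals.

The standard primal-dual pair for 'max c^T x s.t. A x <= b, x >= 0' is:
  Dual:  min b^T y  s.t.  A^T y >= c,  y >= 0.

So the dual LP is:
  minimize  11y1 + 11y2 + 44y3 + 26y4
  subject to:
    y1 + 4y3 + 4y4 >= 2
    y2 + 3y3 + 4y4 >= 5
    y1, y2, y3, y4 >= 0

Solving the primal: x* = (0, 6.5).
  primal value c^T x* = 32.5.
Solving the dual: y* = (0, 0, 0, 1.25).
  dual value b^T y* = 32.5.
Strong duality: c^T x* = b^T y*. Confirmed.

32.5


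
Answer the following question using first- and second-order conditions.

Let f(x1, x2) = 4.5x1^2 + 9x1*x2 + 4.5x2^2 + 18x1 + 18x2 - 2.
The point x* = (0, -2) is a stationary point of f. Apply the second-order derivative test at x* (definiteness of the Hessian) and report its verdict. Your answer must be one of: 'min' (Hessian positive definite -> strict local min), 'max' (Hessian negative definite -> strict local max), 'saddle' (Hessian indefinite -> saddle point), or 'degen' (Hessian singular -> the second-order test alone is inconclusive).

Compute the Hessian H = grad^2 f:
  H = [[9, 9], [9, 9]]
Verify stationarity: grad f(x*) = H x* + g = (0, 0).
Eigenvalues of H: 0, 18.
H has a zero eigenvalue (singular; positive semidefinite but not definite), so H is neither positive definite, negative definite, nor indefinite. The second-order test alone is inconclusive -> degen.
(Indeed, f is constant along the null direction of H through x*, so x* is not a strict local extremum.)

degen


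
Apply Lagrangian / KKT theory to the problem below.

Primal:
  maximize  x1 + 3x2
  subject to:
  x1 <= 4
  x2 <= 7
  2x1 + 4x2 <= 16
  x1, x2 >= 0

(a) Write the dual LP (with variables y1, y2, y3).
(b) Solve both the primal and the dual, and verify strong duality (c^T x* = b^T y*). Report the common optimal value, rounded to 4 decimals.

The standard primal-dual pair for 'max c^T x s.t. A x <= b, x >= 0' is:
  Dual:  min b^T y  s.t.  A^T y >= c,  y >= 0.

So the dual LP is:
  minimize  4y1 + 7y2 + 16y3
  subject to:
    y1 + 2y3 >= 1
    y2 + 4y3 >= 3
    y1, y2, y3 >= 0

Solving the primal: x* = (0, 4).
  primal value c^T x* = 12.
Solving the dual: y* = (0, 0, 0.75).
  dual value b^T y* = 12.
Strong duality: c^T x* = b^T y*. Confirmed.

12


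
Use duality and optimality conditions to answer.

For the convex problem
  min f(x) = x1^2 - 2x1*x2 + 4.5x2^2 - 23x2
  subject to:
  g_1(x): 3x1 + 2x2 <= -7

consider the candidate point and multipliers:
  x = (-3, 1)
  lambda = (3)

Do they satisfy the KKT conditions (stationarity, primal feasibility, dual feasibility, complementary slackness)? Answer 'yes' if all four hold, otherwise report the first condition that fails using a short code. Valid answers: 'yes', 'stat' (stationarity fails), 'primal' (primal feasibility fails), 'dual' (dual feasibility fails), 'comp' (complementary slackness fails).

Gradient of f: grad f(x) = Q x + c = (-8, -8)
Constraint values g_i(x) = a_i^T x - b_i:
  g_1((-3, 1)) = 0
Stationarity residual: grad f(x) + sum_i lambda_i a_i = (1, -2)
  -> stationarity FAILS
Primal feasibility (all g_i <= 0): OK
Dual feasibility (all lambda_i >= 0): OK
Complementary slackness (lambda_i * g_i(x) = 0 for all i): OK

Verdict: the first failing condition is stationarity -> stat.

stat


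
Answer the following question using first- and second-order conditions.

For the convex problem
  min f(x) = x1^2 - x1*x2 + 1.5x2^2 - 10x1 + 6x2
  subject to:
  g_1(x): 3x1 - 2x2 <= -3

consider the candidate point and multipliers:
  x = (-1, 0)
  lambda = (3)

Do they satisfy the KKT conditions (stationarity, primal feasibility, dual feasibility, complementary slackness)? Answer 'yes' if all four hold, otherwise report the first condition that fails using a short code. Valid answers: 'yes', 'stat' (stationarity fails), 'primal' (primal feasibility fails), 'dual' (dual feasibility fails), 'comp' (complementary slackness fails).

Gradient of f: grad f(x) = Q x + c = (-12, 7)
Constraint values g_i(x) = a_i^T x - b_i:
  g_1((-1, 0)) = 0
Stationarity residual: grad f(x) + sum_i lambda_i a_i = (-3, 1)
  -> stationarity FAILS
Primal feasibility (all g_i <= 0): OK
Dual feasibility (all lambda_i >= 0): OK
Complementary slackness (lambda_i * g_i(x) = 0 for all i): OK

Verdict: the first failing condition is stationarity -> stat.

stat


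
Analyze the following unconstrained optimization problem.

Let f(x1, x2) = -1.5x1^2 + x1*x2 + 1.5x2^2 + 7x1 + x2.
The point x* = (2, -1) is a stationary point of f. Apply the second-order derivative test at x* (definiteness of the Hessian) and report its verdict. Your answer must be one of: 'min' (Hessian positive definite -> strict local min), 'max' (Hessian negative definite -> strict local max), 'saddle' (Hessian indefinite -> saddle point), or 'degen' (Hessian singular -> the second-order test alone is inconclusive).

Compute the Hessian H = grad^2 f:
  H = [[-3, 1], [1, 3]]
Verify stationarity: grad f(x*) = H x* + g = (0, 0).
Eigenvalues of H: -3.1623, 3.1623.
Eigenvalues have mixed signs, so H is indefinite -> x* is a saddle point.

saddle


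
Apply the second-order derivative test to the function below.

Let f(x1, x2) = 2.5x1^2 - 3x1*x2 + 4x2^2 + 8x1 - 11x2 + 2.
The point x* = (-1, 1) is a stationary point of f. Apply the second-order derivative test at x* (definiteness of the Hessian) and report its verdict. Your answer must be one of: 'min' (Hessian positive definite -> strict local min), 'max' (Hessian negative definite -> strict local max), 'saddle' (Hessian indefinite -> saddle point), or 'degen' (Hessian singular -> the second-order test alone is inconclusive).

Compute the Hessian H = grad^2 f:
  H = [[5, -3], [-3, 8]]
Verify stationarity: grad f(x*) = H x* + g = (0, 0).
Eigenvalues of H: 3.1459, 9.8541.
Both eigenvalues > 0, so H is positive definite -> x* is a strict local min.

min


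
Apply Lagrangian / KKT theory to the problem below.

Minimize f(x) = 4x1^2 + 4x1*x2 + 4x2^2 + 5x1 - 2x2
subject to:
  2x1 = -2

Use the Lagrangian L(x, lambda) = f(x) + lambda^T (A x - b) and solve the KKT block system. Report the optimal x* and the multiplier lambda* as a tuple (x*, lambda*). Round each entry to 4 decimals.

Form the Lagrangian:
  L(x, lambda) = (1/2) x^T Q x + c^T x + lambda^T (A x - b)
Stationarity (grad_x L = 0): Q x + c + A^T lambda = 0.
Primal feasibility: A x = b.

This gives the KKT block system:
  [ Q   A^T ] [ x     ]   [-c ]
  [ A    0  ] [ lambda ] = [ b ]

Solving the linear system:
  x*      = (-1, 0.75)
  lambda* = (0)
  f(x*)   = -3.25

x* = (-1, 0.75), lambda* = (0)


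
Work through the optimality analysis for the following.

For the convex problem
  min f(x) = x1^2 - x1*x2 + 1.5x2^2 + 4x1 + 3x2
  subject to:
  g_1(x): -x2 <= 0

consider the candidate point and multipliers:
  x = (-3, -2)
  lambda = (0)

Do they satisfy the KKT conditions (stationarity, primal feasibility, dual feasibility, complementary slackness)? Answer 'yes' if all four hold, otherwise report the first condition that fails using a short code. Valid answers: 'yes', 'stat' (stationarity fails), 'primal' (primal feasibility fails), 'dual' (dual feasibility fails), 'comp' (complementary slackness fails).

Gradient of f: grad f(x) = Q x + c = (0, 0)
Constraint values g_i(x) = a_i^T x - b_i:
  g_1((-3, -2)) = 2
Stationarity residual: grad f(x) + sum_i lambda_i a_i = (0, 0)
  -> stationarity OK
Primal feasibility (all g_i <= 0): FAILS
Dual feasibility (all lambda_i >= 0): OK
Complementary slackness (lambda_i * g_i(x) = 0 for all i): OK

Verdict: the first failing condition is primal_feasibility -> primal.

primal


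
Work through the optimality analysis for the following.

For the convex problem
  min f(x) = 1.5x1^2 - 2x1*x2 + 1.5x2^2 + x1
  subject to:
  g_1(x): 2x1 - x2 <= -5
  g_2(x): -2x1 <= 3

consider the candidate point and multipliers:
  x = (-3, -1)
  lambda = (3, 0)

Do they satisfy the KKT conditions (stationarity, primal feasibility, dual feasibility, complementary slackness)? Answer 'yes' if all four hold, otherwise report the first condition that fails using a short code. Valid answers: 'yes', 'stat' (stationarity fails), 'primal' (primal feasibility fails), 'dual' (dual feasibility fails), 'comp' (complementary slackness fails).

Gradient of f: grad f(x) = Q x + c = (-6, 3)
Constraint values g_i(x) = a_i^T x - b_i:
  g_1((-3, -1)) = 0
  g_2((-3, -1)) = 3
Stationarity residual: grad f(x) + sum_i lambda_i a_i = (0, 0)
  -> stationarity OK
Primal feasibility (all g_i <= 0): FAILS
Dual feasibility (all lambda_i >= 0): OK
Complementary slackness (lambda_i * g_i(x) = 0 for all i): OK

Verdict: the first failing condition is primal_feasibility -> primal.

primal


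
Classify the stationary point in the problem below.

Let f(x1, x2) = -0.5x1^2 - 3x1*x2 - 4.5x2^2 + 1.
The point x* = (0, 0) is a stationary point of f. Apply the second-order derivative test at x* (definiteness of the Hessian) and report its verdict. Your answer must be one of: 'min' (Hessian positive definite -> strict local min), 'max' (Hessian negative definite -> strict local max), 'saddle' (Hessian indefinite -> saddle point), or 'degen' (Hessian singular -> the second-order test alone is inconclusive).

Compute the Hessian H = grad^2 f:
  H = [[-1, -3], [-3, -9]]
Verify stationarity: grad f(x*) = H x* + g = (0, 0).
Eigenvalues of H: -10, 0.
H has a zero eigenvalue (singular; negative semidefinite but not definite), so H is neither positive definite, negative definite, nor indefinite. The second-order test alone is inconclusive -> degen.
(Indeed, f is constant along the null direction of H through x*, so x* is not a strict local extremum.)

degen


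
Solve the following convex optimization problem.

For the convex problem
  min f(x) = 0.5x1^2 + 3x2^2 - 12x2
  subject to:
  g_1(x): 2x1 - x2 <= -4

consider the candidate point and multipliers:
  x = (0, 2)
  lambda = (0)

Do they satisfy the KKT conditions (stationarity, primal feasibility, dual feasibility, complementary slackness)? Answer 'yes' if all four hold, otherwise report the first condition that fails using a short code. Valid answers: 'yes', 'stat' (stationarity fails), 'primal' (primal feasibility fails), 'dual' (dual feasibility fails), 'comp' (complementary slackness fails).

Gradient of f: grad f(x) = Q x + c = (0, 0)
Constraint values g_i(x) = a_i^T x - b_i:
  g_1((0, 2)) = 2
Stationarity residual: grad f(x) + sum_i lambda_i a_i = (0, 0)
  -> stationarity OK
Primal feasibility (all g_i <= 0): FAILS
Dual feasibility (all lambda_i >= 0): OK
Complementary slackness (lambda_i * g_i(x) = 0 for all i): OK

Verdict: the first failing condition is primal_feasibility -> primal.

primal


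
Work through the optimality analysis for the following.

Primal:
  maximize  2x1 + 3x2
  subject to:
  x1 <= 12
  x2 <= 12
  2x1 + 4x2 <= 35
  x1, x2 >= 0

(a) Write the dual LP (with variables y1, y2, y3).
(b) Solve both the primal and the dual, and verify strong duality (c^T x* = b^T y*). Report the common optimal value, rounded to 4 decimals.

The standard primal-dual pair for 'max c^T x s.t. A x <= b, x >= 0' is:
  Dual:  min b^T y  s.t.  A^T y >= c,  y >= 0.

So the dual LP is:
  minimize  12y1 + 12y2 + 35y3
  subject to:
    y1 + 2y3 >= 2
    y2 + 4y3 >= 3
    y1, y2, y3 >= 0

Solving the primal: x* = (12, 2.75).
  primal value c^T x* = 32.25.
Solving the dual: y* = (0.5, 0, 0.75).
  dual value b^T y* = 32.25.
Strong duality: c^T x* = b^T y*. Confirmed.

32.25
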